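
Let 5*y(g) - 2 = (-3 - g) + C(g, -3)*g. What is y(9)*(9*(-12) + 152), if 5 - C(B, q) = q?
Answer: 2728/5 ≈ 545.60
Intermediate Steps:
C(B, q) = 5 - q
y(g) = -⅕ + 7*g/5 (y(g) = ⅖ + ((-3 - g) + (5 - 1*(-3))*g)/5 = ⅖ + ((-3 - g) + (5 + 3)*g)/5 = ⅖ + ((-3 - g) + 8*g)/5 = ⅖ + (-3 + 7*g)/5 = ⅖ + (-⅗ + 7*g/5) = -⅕ + 7*g/5)
y(9)*(9*(-12) + 152) = (-⅕ + (7/5)*9)*(9*(-12) + 152) = (-⅕ + 63/5)*(-108 + 152) = (62/5)*44 = 2728/5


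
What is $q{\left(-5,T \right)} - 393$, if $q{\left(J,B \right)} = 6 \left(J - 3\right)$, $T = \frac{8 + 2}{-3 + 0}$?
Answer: $-441$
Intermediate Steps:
$T = - \frac{10}{3}$ ($T = \frac{10}{-3} = 10 \left(- \frac{1}{3}\right) = - \frac{10}{3} \approx -3.3333$)
$q{\left(J,B \right)} = -18 + 6 J$ ($q{\left(J,B \right)} = 6 \left(-3 + J\right) = -18 + 6 J$)
$q{\left(-5,T \right)} - 393 = \left(-18 + 6 \left(-5\right)\right) - 393 = \left(-18 - 30\right) - 393 = -48 - 393 = -441$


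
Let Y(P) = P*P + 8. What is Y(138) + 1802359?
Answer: 1821411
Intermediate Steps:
Y(P) = 8 + P**2 (Y(P) = P**2 + 8 = 8 + P**2)
Y(138) + 1802359 = (8 + 138**2) + 1802359 = (8 + 19044) + 1802359 = 19052 + 1802359 = 1821411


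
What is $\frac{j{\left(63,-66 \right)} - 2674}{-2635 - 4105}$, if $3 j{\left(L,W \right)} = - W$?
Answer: $\frac{663}{1685} \approx 0.39347$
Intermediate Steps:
$j{\left(L,W \right)} = - \frac{W}{3}$ ($j{\left(L,W \right)} = \frac{\left(-1\right) W}{3} = - \frac{W}{3}$)
$\frac{j{\left(63,-66 \right)} - 2674}{-2635 - 4105} = \frac{\left(- \frac{1}{3}\right) \left(-66\right) - 2674}{-2635 - 4105} = \frac{22 - 2674}{-6740} = \left(-2652\right) \left(- \frac{1}{6740}\right) = \frac{663}{1685}$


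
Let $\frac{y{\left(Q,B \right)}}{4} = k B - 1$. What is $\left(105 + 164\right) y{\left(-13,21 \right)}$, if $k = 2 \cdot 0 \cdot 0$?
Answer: $-1076$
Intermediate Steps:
$k = 0$ ($k = 0 \cdot 0 = 0$)
$y{\left(Q,B \right)} = -4$ ($y{\left(Q,B \right)} = 4 \left(0 B - 1\right) = 4 \left(0 - 1\right) = 4 \left(-1\right) = -4$)
$\left(105 + 164\right) y{\left(-13,21 \right)} = \left(105 + 164\right) \left(-4\right) = 269 \left(-4\right) = -1076$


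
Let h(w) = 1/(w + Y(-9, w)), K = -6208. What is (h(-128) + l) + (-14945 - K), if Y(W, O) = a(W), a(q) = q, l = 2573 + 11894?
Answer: 785009/137 ≈ 5730.0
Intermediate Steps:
l = 14467
Y(W, O) = W
h(w) = 1/(-9 + w) (h(w) = 1/(w - 9) = 1/(-9 + w))
(h(-128) + l) + (-14945 - K) = (1/(-9 - 128) + 14467) + (-14945 - 1*(-6208)) = (1/(-137) + 14467) + (-14945 + 6208) = (-1/137 + 14467) - 8737 = 1981978/137 - 8737 = 785009/137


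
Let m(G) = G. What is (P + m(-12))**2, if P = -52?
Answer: 4096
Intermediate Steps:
(P + m(-12))**2 = (-52 - 12)**2 = (-64)**2 = 4096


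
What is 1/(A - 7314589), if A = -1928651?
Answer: -1/9243240 ≈ -1.0819e-7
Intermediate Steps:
1/(A - 7314589) = 1/(-1928651 - 7314589) = 1/(-9243240) = -1/9243240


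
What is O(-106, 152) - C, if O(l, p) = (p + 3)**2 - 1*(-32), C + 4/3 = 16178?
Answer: 23641/3 ≈ 7880.3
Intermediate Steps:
C = 48530/3 (C = -4/3 + 16178 = 48530/3 ≈ 16177.)
O(l, p) = 32 + (3 + p)**2 (O(l, p) = (3 + p)**2 + 32 = 32 + (3 + p)**2)
O(-106, 152) - C = (32 + (3 + 152)**2) - 1*48530/3 = (32 + 155**2) - 48530/3 = (32 + 24025) - 48530/3 = 24057 - 48530/3 = 23641/3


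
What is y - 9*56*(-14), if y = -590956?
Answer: -583900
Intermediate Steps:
y - 9*56*(-14) = -590956 - 9*56*(-14) = -590956 - 504*(-14) = -590956 + 7056 = -583900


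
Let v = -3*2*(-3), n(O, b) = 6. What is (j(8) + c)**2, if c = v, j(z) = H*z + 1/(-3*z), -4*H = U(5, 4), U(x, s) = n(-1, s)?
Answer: 20449/576 ≈ 35.502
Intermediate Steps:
U(x, s) = 6
v = 18 (v = -6*(-3) = 18)
H = -3/2 (H = -1/4*6 = -3/2 ≈ -1.5000)
j(z) = -3*z/2 - 1/(3*z) (j(z) = -3*z/2 + 1/(-3*z) = -3*z/2 - 1/(3*z))
c = 18
(j(8) + c)**2 = ((1/6)*(-2 - 9*8**2)/8 + 18)**2 = ((1/6)*(1/8)*(-2 - 9*64) + 18)**2 = ((1/6)*(1/8)*(-2 - 576) + 18)**2 = ((1/6)*(1/8)*(-578) + 18)**2 = (-289/24 + 18)**2 = (143/24)**2 = 20449/576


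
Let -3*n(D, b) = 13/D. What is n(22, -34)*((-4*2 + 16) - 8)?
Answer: 0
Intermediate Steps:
n(D, b) = -13/(3*D)
n(22, -34)*((-4*2 + 16) - 8) = (-13/3/22)*((-4*2 + 16) - 8) = (-13/3*1/22)*((-8 + 16) - 8) = -13*(8 - 8)/66 = -13/66*0 = 0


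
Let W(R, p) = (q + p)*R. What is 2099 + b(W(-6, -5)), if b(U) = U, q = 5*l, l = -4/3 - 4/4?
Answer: 2199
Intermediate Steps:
l = -7/3 (l = -4*1/3 - 4*1/4 = -4/3 - 1 = -7/3 ≈ -2.3333)
q = -35/3 (q = 5*(-7/3) = -35/3 ≈ -11.667)
W(R, p) = R*(-35/3 + p) (W(R, p) = (-35/3 + p)*R = R*(-35/3 + p))
2099 + b(W(-6, -5)) = 2099 + (1/3)*(-6)*(-35 + 3*(-5)) = 2099 + (1/3)*(-6)*(-35 - 15) = 2099 + (1/3)*(-6)*(-50) = 2099 + 100 = 2199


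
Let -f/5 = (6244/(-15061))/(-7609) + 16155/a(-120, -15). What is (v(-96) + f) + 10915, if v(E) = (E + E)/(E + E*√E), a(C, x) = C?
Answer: 147217353977147/12704134232 - 8*I*√6/97 ≈ 11588.0 - 0.20202*I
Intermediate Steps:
f = 88159452515/130970456 (f = -5*((6244/(-15061))/(-7609) + 16155/(-120)) = -5*((6244*(-1/15061))*(-1/7609) + 16155*(-1/120)) = -5*(-6244/15061*(-1/7609) - 1077/8) = -5*(892/16371307 - 1077/8) = -5*(-17631890503/130970456) = 88159452515/130970456 ≈ 673.13)
v(E) = 2*E/(E + E^(3/2)) (v(E) = (2*E)/(E + E^(3/2)) = 2*E/(E + E^(3/2)))
(v(-96) + f) + 10915 = (2*(-96)/(-96 + (-96)^(3/2)) + 88159452515/130970456) + 10915 = (2*(-96)/(-96 - 384*I*√6) + 88159452515/130970456) + 10915 = (-192/(-96 - 384*I*√6) + 88159452515/130970456) + 10915 = (88159452515/130970456 - 192/(-96 - 384*I*√6)) + 10915 = 1517701979755/130970456 - 192/(-96 - 384*I*√6)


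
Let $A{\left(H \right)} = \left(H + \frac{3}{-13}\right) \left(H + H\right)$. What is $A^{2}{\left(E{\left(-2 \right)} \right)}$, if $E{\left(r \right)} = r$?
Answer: $\frac{13456}{169} \approx 79.621$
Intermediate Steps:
$A{\left(H \right)} = 2 H \left(- \frac{3}{13} + H\right)$ ($A{\left(H \right)} = \left(H + 3 \left(- \frac{1}{13}\right)\right) 2 H = \left(H - \frac{3}{13}\right) 2 H = \left(- \frac{3}{13} + H\right) 2 H = 2 H \left(- \frac{3}{13} + H\right)$)
$A^{2}{\left(E{\left(-2 \right)} \right)} = \left(\frac{2}{13} \left(-2\right) \left(-3 + 13 \left(-2\right)\right)\right)^{2} = \left(\frac{2}{13} \left(-2\right) \left(-3 - 26\right)\right)^{2} = \left(\frac{2}{13} \left(-2\right) \left(-29\right)\right)^{2} = \left(\frac{116}{13}\right)^{2} = \frac{13456}{169}$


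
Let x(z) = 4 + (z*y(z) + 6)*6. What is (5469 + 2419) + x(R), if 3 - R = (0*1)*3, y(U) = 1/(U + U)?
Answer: 7931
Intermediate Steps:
y(U) = 1/(2*U)
R = 3 (R = 3 - 0*1*3 = 3 - 0*3 = 3 - 1*0 = 3 + 0 = 3)
x(z) = 43 (x(z) = 4 + (z*(1/(2*z)) + 6)*6 = 4 + (½ + 6)*6 = 4 + (13/2)*6 = 4 + 39 = 43)
(5469 + 2419) + x(R) = (5469 + 2419) + 43 = 7888 + 43 = 7931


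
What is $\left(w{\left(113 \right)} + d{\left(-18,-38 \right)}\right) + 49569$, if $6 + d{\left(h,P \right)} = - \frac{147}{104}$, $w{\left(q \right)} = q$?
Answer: $\frac{5166157}{104} \approx 49675.0$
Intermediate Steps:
$d{\left(h,P \right)} = - \frac{771}{104}$ ($d{\left(h,P \right)} = -6 - \frac{147}{104} = - \frac{771}{104}$)
$\left(w{\left(113 \right)} + d{\left(-18,-38 \right)}\right) + 49569 = \left(113 - \frac{771}{104}\right) + 49569 = \frac{10981}{104} + 49569 = \frac{5166157}{104}$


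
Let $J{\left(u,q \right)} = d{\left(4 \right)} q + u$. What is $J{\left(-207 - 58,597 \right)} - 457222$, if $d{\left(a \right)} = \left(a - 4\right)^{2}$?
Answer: $-457487$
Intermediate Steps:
$d{\left(a \right)} = \left(-4 + a\right)^{2}$
$J{\left(u,q \right)} = u$ ($J{\left(u,q \right)} = \left(-4 + 4\right)^{2} q + u = 0^{2} q + u = 0 q + u = 0 + u = u$)
$J{\left(-207 - 58,597 \right)} - 457222 = \left(-207 - 58\right) - 457222 = -265 - 457222 = -457487$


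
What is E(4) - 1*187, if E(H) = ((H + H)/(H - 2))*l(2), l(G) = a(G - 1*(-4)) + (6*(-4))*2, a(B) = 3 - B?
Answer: -391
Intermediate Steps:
l(G) = -49 - G (l(G) = (3 - (G - 1*(-4))) + (6*(-4))*2 = (3 - (G + 4)) - 24*2 = (3 - (4 + G)) - 48 = (3 + (-4 - G)) - 48 = (-1 - G) - 48 = -49 - G)
E(H) = -102*H/(-2 + H) (E(H) = ((H + H)/(H - 2))*(-49 - 1*2) = ((2*H)/(-2 + H))*(-49 - 2) = (2*H/(-2 + H))*(-51) = -102*H/(-2 + H))
E(4) - 1*187 = -102*4/(-2 + 4) - 1*187 = -102*4/2 - 187 = -102*4*1/2 - 187 = -204 - 187 = -391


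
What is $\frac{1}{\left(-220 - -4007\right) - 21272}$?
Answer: $- \frac{1}{17485} \approx -5.7192 \cdot 10^{-5}$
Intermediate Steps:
$\frac{1}{\left(-220 - -4007\right) - 21272} = \frac{1}{\left(-220 + 4007\right) - 21272} = \frac{1}{3787 - 21272} = \frac{1}{-17485} = - \frac{1}{17485}$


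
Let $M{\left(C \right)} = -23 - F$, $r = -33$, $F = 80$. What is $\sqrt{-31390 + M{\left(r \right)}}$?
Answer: $i \sqrt{31493} \approx 177.46 i$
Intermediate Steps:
$M{\left(C \right)} = -103$ ($M{\left(C \right)} = -23 - 80 = -103$)
$\sqrt{-31390 + M{\left(r \right)}} = \sqrt{-31390 - 103} = \sqrt{-31493} = i \sqrt{31493}$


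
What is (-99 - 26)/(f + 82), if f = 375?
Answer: -125/457 ≈ -0.27352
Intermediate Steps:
(-99 - 26)/(f + 82) = (-99 - 26)/(375 + 82) = -125/457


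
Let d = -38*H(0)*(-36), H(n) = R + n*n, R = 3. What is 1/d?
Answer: 1/4104 ≈ 0.00024366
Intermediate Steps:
H(n) = 3 + n² (H(n) = 3 + n*n = 3 + n²)
d = 4104 (d = -38*(3 + 0²)*(-36) = -38*(3 + 0)*(-36) = -38*3*(-36) = -114*(-36) = 4104)
1/d = 1/4104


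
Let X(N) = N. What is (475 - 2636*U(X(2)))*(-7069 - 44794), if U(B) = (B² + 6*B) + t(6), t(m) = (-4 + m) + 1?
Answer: 2572871567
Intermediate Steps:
t(m) = -3 + m
U(B) = 3 + B² + 6*B (U(B) = (B² + 6*B) + (-3 + 6) = (B² + 6*B) + 3 = 3 + B² + 6*B)
(475 - 2636*U(X(2)))*(-7069 - 44794) = (475 - 2636*(3 + 2² + 6*2))*(-7069 - 44794) = (475 - 2636*(3 + 4 + 12))*(-51863) = (475 - 2636*19)*(-51863) = (475 - 50084)*(-51863) = -49609*(-51863) = 2572871567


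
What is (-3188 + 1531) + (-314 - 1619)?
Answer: -3590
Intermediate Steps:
(-3188 + 1531) + (-314 - 1619) = -1657 - 1933 = -3590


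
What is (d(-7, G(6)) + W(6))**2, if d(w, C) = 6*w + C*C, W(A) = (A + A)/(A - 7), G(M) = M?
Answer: 324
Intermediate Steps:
W(A) = 2*A/(-7 + A) (W(A) = (2*A)/(-7 + A) = 2*A/(-7 + A))
d(w, C) = C**2 + 6*w (d(w, C) = 6*w + C**2 = C**2 + 6*w)
(d(-7, G(6)) + W(6))**2 = ((6**2 + 6*(-7)) + 2*6/(-7 + 6))**2 = ((36 - 42) + 2*6/(-1))**2 = (-6 + 2*6*(-1))**2 = (-6 - 12)**2 = (-18)**2 = 324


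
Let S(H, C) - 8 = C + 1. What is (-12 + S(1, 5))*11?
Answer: 22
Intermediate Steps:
S(H, C) = 9 + C (S(H, C) = 8 + (C + 1) = 8 + (1 + C) = 9 + C)
(-12 + S(1, 5))*11 = (-12 + (9 + 5))*11 = (-12 + 14)*11 = 2*11 = 22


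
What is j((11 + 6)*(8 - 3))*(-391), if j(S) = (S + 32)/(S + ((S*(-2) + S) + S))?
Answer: -2691/5 ≈ -538.20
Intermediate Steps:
j(S) = (32 + S)/S (j(S) = (32 + S)/(S + ((-2*S + S) + S)) = (32 + S)/(S + (-S + S)) = (32 + S)/(S + 0) = (32 + S)/S)
j((11 + 6)*(8 - 3))*(-391) = ((32 + (11 + 6)*(8 - 3))/(((11 + 6)*(8 - 3))))*(-391) = ((32 + 17*5)/((17*5)))*(-391) = ((32 + 85)/85)*(-391) = ((1/85)*117)*(-391) = (117/85)*(-391) = -2691/5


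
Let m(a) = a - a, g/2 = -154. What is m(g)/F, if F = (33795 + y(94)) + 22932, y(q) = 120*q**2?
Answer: 0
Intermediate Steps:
g = -308 (g = 2*(-154) = -308)
m(a) = 0
F = 1117047 (F = (33795 + 120*94**2) + 22932 = (33795 + 120*8836) + 22932 = (33795 + 1060320) + 22932 = 1094115 + 22932 = 1117047)
m(g)/F = 0/1117047 = 0*(1/1117047) = 0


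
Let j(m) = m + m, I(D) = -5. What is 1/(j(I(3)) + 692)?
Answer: 1/682 ≈ 0.0014663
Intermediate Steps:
j(m) = 2*m
1/(j(I(3)) + 692) = 1/(2*(-5) + 692) = 1/(-10 + 692) = 1/682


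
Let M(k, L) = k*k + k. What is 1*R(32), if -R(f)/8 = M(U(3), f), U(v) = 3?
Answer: -96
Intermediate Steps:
M(k, L) = k + k² (M(k, L) = k² + k = k + k²)
R(f) = -96 (R(f) = -24*(1 + 3) = -24*4 = -8*12 = -96)
1*R(32) = 1*(-96) = -96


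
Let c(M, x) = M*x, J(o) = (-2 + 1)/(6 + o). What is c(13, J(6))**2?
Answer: 169/144 ≈ 1.1736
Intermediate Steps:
J(o) = -1/(6 + o)
c(13, J(6))**2 = (13*(-1/(6 + 6)))**2 = (13*(-1/12))**2 = (-13/12)**2 = 169/144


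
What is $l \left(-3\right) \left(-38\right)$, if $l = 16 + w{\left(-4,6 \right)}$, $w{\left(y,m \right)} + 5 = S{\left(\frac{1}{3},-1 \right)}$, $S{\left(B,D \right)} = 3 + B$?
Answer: $1634$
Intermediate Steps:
$w{\left(y,m \right)} = - \frac{5}{3}$ ($w{\left(y,m \right)} = -5 + \left(3 + \frac{1}{3}\right) = -5 + \frac{10}{3} = - \frac{5}{3}$)
$l = \frac{43}{3}$ ($l = 16 - \frac{5}{3} = \frac{43}{3} \approx 14.333$)
$l \left(-3\right) \left(-38\right) = \frac{43}{3} \left(-3\right) \left(-38\right) = \left(-43\right) \left(-38\right) = 1634$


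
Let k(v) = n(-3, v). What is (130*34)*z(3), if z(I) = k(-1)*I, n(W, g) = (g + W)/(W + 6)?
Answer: -17680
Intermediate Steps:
n(W, g) = (W + g)/(6 + W)
k(v) = -1 + v/3 (k(v) = (-3 + v)/(6 - 3) = (-3 + v)/3 = -1 + v/3)
z(I) = -4*I/3 (z(I) = (-1 + (1/3)*(-1))*I = (-1 - 1/3)*I = -4*I/3)
(130*34)*z(3) = (130*34)*(-4/3*3) = 4420*(-4) = -17680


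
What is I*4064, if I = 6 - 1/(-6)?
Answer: 75184/3 ≈ 25061.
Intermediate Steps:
I = 37/6 (I = 6 - 1*(-⅙) = 6 + ⅙ = 37/6 ≈ 6.1667)
I*4064 = (37/6)*4064 = 75184/3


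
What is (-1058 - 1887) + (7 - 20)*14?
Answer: -3127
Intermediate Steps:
(-1058 - 1887) + (7 - 20)*14 = -2945 - 13*14 = -2945 - 182 = -3127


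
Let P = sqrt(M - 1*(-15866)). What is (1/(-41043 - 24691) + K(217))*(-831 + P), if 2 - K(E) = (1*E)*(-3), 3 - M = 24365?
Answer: -35670094131/65734 + 257545806*I*sqrt(59)/32867 ≈ -5.4264e+5 + 60189.0*I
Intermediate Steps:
M = -24362 (M = 3 - 1*24365 = 3 - 24365 = -24362)
K(E) = 2 + 3*E (K(E) = 2 - 1*E*(-3) = 2 - E*(-3) = 2 - (-3)*E = 2 + 3*E)
P = 12*I*sqrt(59) (P = sqrt(-24362 - 1*(-15866)) = sqrt(-24362 + 15866) = sqrt(-8496) = 12*I*sqrt(59) ≈ 92.174*I)
(1/(-41043 - 24691) + K(217))*(-831 + P) = (1/(-41043 - 24691) + (2 + 3*217))*(-831 + 12*I*sqrt(59)) = (1/(-65734) + (2 + 651))*(-831 + 12*I*sqrt(59)) = (-1/65734 + 653)*(-831 + 12*I*sqrt(59)) = 42924301*(-831 + 12*I*sqrt(59))/65734 = -35670094131/65734 + 257545806*I*sqrt(59)/32867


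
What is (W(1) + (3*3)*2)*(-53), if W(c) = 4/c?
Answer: -1166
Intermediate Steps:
(W(1) + (3*3)*2)*(-53) = (4/1 + (3*3)*2)*(-53) = (4*1 + 9*2)*(-53) = (4 + 18)*(-53) = 22*(-53) = -1166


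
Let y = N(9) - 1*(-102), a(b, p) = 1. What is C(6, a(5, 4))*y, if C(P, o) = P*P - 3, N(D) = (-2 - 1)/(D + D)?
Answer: 6721/2 ≈ 3360.5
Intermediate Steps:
N(D) = -3/(2*D) (N(D) = -3*1/(2*D) = -3/(2*D))
C(P, o) = -3 + P² (C(P, o) = P² - 3 = -3 + P²)
y = 611/6 (y = -3/2/9 - 1*(-102) = -3/2*⅑ + 102 = -⅙ + 102 = 611/6 ≈ 101.83)
C(6, a(5, 4))*y = (-3 + 6²)*(611/6) = (-3 + 36)*(611/6) = 33*(611/6) = 6721/2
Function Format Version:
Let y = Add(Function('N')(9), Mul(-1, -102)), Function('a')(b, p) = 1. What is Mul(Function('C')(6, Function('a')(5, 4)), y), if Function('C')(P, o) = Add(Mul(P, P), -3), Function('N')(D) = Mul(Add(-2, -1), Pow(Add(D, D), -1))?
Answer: Rational(6721, 2) ≈ 3360.5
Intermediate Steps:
Function('N')(D) = Mul(Rational(-3, 2), Pow(D, -1)) (Function('N')(D) = Mul(-3, Pow(Mul(2, D), -1)) = Mul(-3, Mul(Rational(1, 2), Pow(D, -1))) = Mul(Rational(-3, 2), Pow(D, -1)))
Function('C')(P, o) = Add(-3, Pow(P, 2)) (Function('C')(P, o) = Add(Pow(P, 2), -3) = Add(-3, Pow(P, 2)))
y = Rational(611, 6) (y = Add(Mul(Rational(-3, 2), Pow(9, -1)), Mul(-1, -102)) = Add(Mul(Rational(-3, 2), Rational(1, 9)), 102) = Add(Rational(-1, 6), 102) = Rational(611, 6) ≈ 101.83)
Mul(Function('C')(6, Function('a')(5, 4)), y) = Mul(Add(-3, Pow(6, 2)), Rational(611, 6)) = Mul(Add(-3, 36), Rational(611, 6)) = Mul(33, Rational(611, 6)) = Rational(6721, 2)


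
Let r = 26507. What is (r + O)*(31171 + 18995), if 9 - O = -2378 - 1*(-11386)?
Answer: 878306328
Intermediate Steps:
O = -8999 (O = 9 - (-2378 - 1*(-11386)) = 9 - (-2378 + 11386) = 9 - 1*9008 = 9 - 9008 = -8999)
(r + O)*(31171 + 18995) = (26507 - 8999)*(31171 + 18995) = 17508*50166 = 878306328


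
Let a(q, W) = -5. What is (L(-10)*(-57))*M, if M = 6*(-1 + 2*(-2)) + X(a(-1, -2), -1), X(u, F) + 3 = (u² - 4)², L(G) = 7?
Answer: -162792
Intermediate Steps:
X(u, F) = -3 + (-4 + u²)² (X(u, F) = -3 + (u² - 4)² = -3 + (-4 + u²)²)
M = 408 (M = 6*(-1 + 2*(-2)) + (-3 + (-4 + (-5)²)²) = 6*(-1 - 4) + (-3 + (-4 + 25)²) = 6*(-5) + (-3 + 21²) = -30 + (-3 + 441) = -30 + 438 = 408)
(L(-10)*(-57))*M = (7*(-57))*408 = -399*408 = -162792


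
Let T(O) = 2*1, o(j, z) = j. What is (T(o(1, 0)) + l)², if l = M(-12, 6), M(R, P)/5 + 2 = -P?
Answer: 1444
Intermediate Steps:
M(R, P) = -10 - 5*P (M(R, P) = -10 + 5*(-P) = -10 - 5*P)
T(O) = 2
l = -40 (l = -10 - 5*6 = -10 - 30 = -40)
(T(o(1, 0)) + l)² = (2 - 40)² = (-38)² = 1444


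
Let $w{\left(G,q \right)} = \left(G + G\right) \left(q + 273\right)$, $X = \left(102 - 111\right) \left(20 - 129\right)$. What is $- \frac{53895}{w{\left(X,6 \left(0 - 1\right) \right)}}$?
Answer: $- \frac{17965}{174618} \approx -0.10288$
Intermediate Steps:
$X = 981$ ($X = \left(-9\right) \left(-109\right) = 981$)
$w{\left(G,q \right)} = 2 G \left(273 + q\right)$
$- \frac{53895}{w{\left(X,6 \left(0 - 1\right) \right)}} = - \frac{53895}{2 \cdot 981 \left(273 + 6 \left(0 - 1\right)\right)} = - \frac{53895}{2 \cdot 981 \left(273 + 6 \left(-1\right)\right)} = - \frac{53895}{2 \cdot 981 \left(273 - 6\right)} = - \frac{53895}{2 \cdot 981 \cdot 267} = - \frac{53895}{523854} = \left(-53895\right) \frac{1}{523854} = - \frac{17965}{174618}$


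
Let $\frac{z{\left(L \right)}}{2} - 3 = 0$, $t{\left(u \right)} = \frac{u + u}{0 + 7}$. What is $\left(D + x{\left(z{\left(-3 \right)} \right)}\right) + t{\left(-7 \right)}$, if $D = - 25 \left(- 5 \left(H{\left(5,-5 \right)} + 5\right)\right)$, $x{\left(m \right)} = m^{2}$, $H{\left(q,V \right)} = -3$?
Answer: $284$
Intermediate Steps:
$t{\left(u \right)} = \frac{2 u}{7}$
$z{\left(L \right)} = 6$ ($z{\left(L \right)} = 6 + 2 \cdot 0 = 6 + 0 = 6$)
$D = 250$ ($D = - 25 \left(- 5 \left(-3 + 5\right)\right) = - 25 \left(\left(-5\right) 2\right) = \left(-25\right) \left(-10\right) = 250$)
$\left(D + x{\left(z{\left(-3 \right)} \right)}\right) + t{\left(-7 \right)} = \left(250 + 6^{2}\right) + \frac{2}{7} \left(-7\right) = \left(250 + 36\right) - 2 = 286 - 2 = 284$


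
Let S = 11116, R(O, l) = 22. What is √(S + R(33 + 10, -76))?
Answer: √11138 ≈ 105.54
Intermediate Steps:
√(S + R(33 + 10, -76)) = √(11116 + 22) = √11138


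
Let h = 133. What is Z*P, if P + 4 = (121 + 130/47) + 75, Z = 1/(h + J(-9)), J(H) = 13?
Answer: 4577/3431 ≈ 1.3340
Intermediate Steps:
Z = 1/146 (Z = 1/(133 + 13) = 1/146 ≈ 0.0068493)
P = 9154/47 (P = -4 + ((121 + 130/47) + 75) = -4 + (5817/47 + 75) = -4 + 9342/47 = 9154/47 ≈ 194.77)
Z*P = (1/146)*(9154/47) = 4577/3431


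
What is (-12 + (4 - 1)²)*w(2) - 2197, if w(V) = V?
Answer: -2203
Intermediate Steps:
(-12 + (4 - 1)²)*w(2) - 2197 = (-12 + (4 - 1)²)*2 - 2197 = (-12 + 3²)*2 - 2197 = (-12 + 9)*2 - 2197 = -3*2 - 2197 = -6 - 2197 = -2203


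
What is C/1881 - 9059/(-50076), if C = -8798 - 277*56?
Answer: -12124319/951444 ≈ -12.743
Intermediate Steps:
C = -24310 (C = -8798 - 15512 = -24310)
C/1881 - 9059/(-50076) = -24310/1881 - 9059/(-50076) = -24310*1/1881 - 9059*(-1/50076) = -2210/171 + 9059/50076 = -12124319/951444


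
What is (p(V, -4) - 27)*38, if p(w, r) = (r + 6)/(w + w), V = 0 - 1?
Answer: -1064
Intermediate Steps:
V = -1
p(w, r) = (6 + r)/(2*w) (p(w, r) = (6 + r)/((2*w)) = (6 + r)*(1/(2*w)) = (6 + r)/(2*w))
(p(V, -4) - 27)*38 = ((½)*(6 - 4)/(-1) - 27)*38 = ((½)*(-1)*2 - 27)*38 = (-1 - 27)*38 = -28*38 = -1064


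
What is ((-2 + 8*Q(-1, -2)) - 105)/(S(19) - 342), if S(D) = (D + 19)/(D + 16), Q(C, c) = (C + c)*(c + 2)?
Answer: 3745/11932 ≈ 0.31386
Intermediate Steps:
Q(C, c) = (2 + c)*(C + c) (Q(C, c) = (C + c)*(2 + c) = (2 + c)*(C + c))
S(D) = (19 + D)/(16 + D)
((-2 + 8*Q(-1, -2)) - 105)/(S(19) - 342) = ((-2 + 8*((-2)² + 2*(-1) + 2*(-2) - 1*(-2))) - 105)/((19 + 19)/(16 + 19) - 342) = ((-2 + 8*(4 - 2 - 4 + 2)) - 105)/(38/35 - 342) = ((-2 + 8*0) - 105)/((1/35)*38 - 342) = ((-2 + 0) - 105)/(38/35 - 342) = (-2 - 105)/(-11932/35) = -107*(-35/11932) = 3745/11932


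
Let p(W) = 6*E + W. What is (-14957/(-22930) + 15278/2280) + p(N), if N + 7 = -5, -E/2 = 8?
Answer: -52618567/522804 ≈ -100.65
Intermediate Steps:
E = -16 (E = -2*8 = -16)
N = -12 (N = -7 - 5 = -12)
p(W) = -96 + W (p(W) = 6*(-16) + W = -96 + W)
(-14957/(-22930) + 15278/2280) + p(N) = (-14957/(-22930) + 15278/2280) + (-96 - 12) = (-14957*(-1/22930) + 15278*(1/2280)) - 108 = (14957/22930 + 7639/1140) - 108 = 3844265/522804 - 108 = -52618567/522804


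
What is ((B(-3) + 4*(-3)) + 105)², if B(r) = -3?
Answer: 8100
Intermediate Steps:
((B(-3) + 4*(-3)) + 105)² = ((-3 + 4*(-3)) + 105)² = ((-3 - 12) + 105)² = (-15 + 105)² = 90² = 8100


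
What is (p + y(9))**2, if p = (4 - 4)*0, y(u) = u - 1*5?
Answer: 16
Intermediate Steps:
y(u) = -5 + u (y(u) = u - 5 = -5 + u)
p = 0 (p = 0*0 = 0)
(p + y(9))**2 = (0 + (-5 + 9))**2 = (0 + 4)**2 = 4**2 = 16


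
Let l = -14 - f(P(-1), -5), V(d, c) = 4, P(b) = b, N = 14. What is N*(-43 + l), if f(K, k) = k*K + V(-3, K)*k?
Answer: -588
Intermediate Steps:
f(K, k) = 4*k + K*k (f(K, k) = k*K + 4*k = K*k + 4*k = 4*k + K*k)
l = 1 (l = -14 - (-5)*(4 - 1) = -14 - (-5)*3 = -14 - 1*(-15) = -14 + 15 = 1)
N*(-43 + l) = 14*(-43 + 1) = 14*(-42) = -588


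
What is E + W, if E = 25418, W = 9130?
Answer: 34548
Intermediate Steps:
E + W = 25418 + 9130 = 34548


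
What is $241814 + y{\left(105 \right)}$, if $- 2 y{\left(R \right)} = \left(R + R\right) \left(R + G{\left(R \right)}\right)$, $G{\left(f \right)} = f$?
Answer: $219764$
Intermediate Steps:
$y{\left(R \right)} = - 2 R^{2}$ ($y{\left(R \right)} = - \frac{\left(R + R\right) \left(R + R\right)}{2} = - \frac{2 R 2 R}{2} = - \frac{4 R^{2}}{2} = - 2 R^{2}$)
$241814 + y{\left(105 \right)} = 241814 - 2 \cdot 105^{2} = 241814 - 22050 = 219764$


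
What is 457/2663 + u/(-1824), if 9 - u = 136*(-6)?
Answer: -454469/1619104 ≈ -0.28069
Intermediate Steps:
u = 825 (u = 9 - 136*(-6) = 9 - 1*(-816) = 9 + 816 = 825)
457/2663 + u/(-1824) = 457/2663 + 825/(-1824) = 457*(1/2663) + 825*(-1/1824) = 457/2663 - 275/608 = -454469/1619104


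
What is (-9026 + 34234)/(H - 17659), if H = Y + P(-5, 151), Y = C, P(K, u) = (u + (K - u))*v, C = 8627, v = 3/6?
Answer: -50416/18069 ≈ -2.7902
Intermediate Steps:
v = 1/2 (v = 3*(1/6) = 1/2 ≈ 0.50000)
P(K, u) = K/2 (P(K, u) = (u + (K - u))*(1/2) = K*(1/2) = K/2)
Y = 8627
H = 17249/2 (H = 8627 + (1/2)*(-5) = 8627 - 5/2 = 17249/2 ≈ 8624.5)
(-9026 + 34234)/(H - 17659) = (-9026 + 34234)/(17249/2 - 17659) = 25208/(-18069/2) = 25208*(-2/18069) = -50416/18069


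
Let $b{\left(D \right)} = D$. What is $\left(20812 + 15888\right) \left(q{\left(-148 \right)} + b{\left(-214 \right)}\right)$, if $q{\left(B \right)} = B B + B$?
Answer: $790591400$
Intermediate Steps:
$q{\left(B \right)} = B + B^{2}$ ($q{\left(B \right)} = B^{2} + B = B + B^{2}$)
$\left(20812 + 15888\right) \left(q{\left(-148 \right)} + b{\left(-214 \right)}\right) = \left(20812 + 15888\right) \left(- 148 \left(1 - 148\right) - 214\right) = 36700 \left(\left(-148\right) \left(-147\right) - 214\right) = 36700 \left(21756 - 214\right) = 36700 \cdot 21542 = 790591400$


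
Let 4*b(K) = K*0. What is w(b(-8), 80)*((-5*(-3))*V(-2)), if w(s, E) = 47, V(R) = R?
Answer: -1410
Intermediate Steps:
b(K) = 0 (b(K) = (K*0)/4 = (¼)*0 = 0)
w(b(-8), 80)*((-5*(-3))*V(-2)) = 47*(-5*(-3)*(-2)) = 47*(15*(-2)) = 47*(-30) = -1410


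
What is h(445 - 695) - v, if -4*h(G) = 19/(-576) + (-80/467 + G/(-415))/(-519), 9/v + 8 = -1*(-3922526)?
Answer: 85367248636663/10100369124193536 ≈ 0.0084519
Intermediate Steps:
v = 3/1307506 (v = 9/(-8 - 1*(-3922526)) = 9/(-8 + 3922526) = 9/3922518 = 9*(1/3922518) = 3/1307506 ≈ 2.2944e-6)
h(G) = 1519669/186142464 - G/861540 (h(G) = -(19/(-576) + (-80/467 + G/(-415))/(-519))/4 = -(19*(-1/576) + (-80*1/467 + G*(-1/415))*(-1/519))/4 = -(-19/576 + (-80/467 - G/415)*(-1/519))/4 = -(-19/576 + (80/242373 + G/215385))/4 = -(-1519669/46535616 + G/215385)/4 = 1519669/186142464 - G/861540)
h(445 - 695) - v = (1519669/186142464 - (445 - 695)/861540) - 1*3/1307506 = (1519669/186142464 - 1/861540*(-250)) - 3/1307506 = (1519669/186142464 + 25/86154) - 3/1307506 = 130615727/15449824512 - 3/1307506 = 85367248636663/10100369124193536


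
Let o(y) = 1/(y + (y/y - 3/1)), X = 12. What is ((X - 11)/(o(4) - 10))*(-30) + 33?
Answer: 687/19 ≈ 36.158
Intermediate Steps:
o(y) = 1/(-2 + y) (o(y) = 1/(y + (1 - 3*1)) = 1/(y + (1 - 3)) = 1/(y - 2) = 1/(-2 + y))
((X - 11)/(o(4) - 10))*(-30) + 33 = ((12 - 11)/(1/(-2 + 4) - 10))*(-30) + 33 = (1/(1/2 - 10))*(-30) + 33 = (1/(½ - 10))*(-30) + 33 = (1/(-19/2))*(-30) + 33 = (1*(-2/19))*(-30) + 33 = -2/19*(-30) + 33 = 60/19 + 33 = 687/19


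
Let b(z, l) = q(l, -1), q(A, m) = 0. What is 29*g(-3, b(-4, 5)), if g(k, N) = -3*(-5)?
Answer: 435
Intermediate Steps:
b(z, l) = 0
g(k, N) = 15
29*g(-3, b(-4, 5)) = 29*15 = 435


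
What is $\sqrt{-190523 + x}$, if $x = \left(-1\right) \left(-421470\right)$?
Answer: $\sqrt{230947} \approx 480.57$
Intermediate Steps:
$x = 421470$
$\sqrt{-190523 + x} = \sqrt{-190523 + 421470} = \sqrt{230947}$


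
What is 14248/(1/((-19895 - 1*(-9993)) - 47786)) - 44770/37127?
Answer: -30516115338018/37127 ≈ -8.2194e+8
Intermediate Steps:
14248/(1/((-19895 - 1*(-9993)) - 47786)) - 44770/37127 = 14248/(1/((-19895 + 9993) - 47786)) - 44770*1/37127 = 14248/(1/(-9902 - 47786)) - 44770/37127 = 14248/(1/(-57688)) - 44770/37127 = 14248/(-1/57688) - 44770/37127 = 14248*(-57688) - 44770/37127 = -821938624 - 44770/37127 = -30516115338018/37127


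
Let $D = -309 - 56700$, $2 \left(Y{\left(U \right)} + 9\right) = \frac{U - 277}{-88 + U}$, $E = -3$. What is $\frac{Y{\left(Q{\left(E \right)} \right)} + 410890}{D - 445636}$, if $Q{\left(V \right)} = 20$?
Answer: $- \frac{55880073}{68359720} \approx -0.81744$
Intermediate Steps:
$Y{\left(U \right)} = -9 + \frac{-277 + U}{2 \left(-88 + U\right)}$ ($Y{\left(U \right)} = -9 + \frac{\left(U - 277\right) \frac{1}{-88 + U}}{2} = -9 + \frac{\left(-277 + U\right) \frac{1}{-88 + U}}{2} = -9 + \frac{\frac{1}{-88 + U} \left(-277 + U\right)}{2} = -9 + \frac{-277 + U}{2 \left(-88 + U\right)}$)
$D = -57009$ ($D = -309 - 56700 = -57009$)
$\frac{Y{\left(Q{\left(E \right)} \right)} + 410890}{D - 445636} = \frac{\frac{1307 - 340}{2 \left(-88 + 20\right)} + 410890}{-57009 - 445636} = \frac{\frac{1307 - 340}{2 \left(-68\right)} + 410890}{-502645} = \left(\frac{1}{2} \left(- \frac{1}{68}\right) 967 + 410890\right) \left(- \frac{1}{502645}\right) = \left(- \frac{967}{136} + 410890\right) \left(- \frac{1}{502645}\right) = \frac{55880073}{136} \left(- \frac{1}{502645}\right) = - \frac{55880073}{68359720}$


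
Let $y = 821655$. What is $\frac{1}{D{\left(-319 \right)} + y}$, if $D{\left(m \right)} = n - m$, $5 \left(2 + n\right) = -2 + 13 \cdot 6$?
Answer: $\frac{5}{4109936} \approx 1.2166 \cdot 10^{-6}$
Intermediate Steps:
$n = \frac{66}{5}$ ($n = -2 + \frac{-2 + 13 \cdot 6}{5} = -2 + \frac{-2 + 78}{5} = -2 + \frac{1}{5} \cdot 76 = -2 + \frac{76}{5} = \frac{66}{5} \approx 13.2$)
$D{\left(m \right)} = \frac{66}{5} - m$
$\frac{1}{D{\left(-319 \right)} + y} = \frac{1}{\left(\frac{66}{5} - -319\right) + 821655} = \frac{1}{\left(\frac{66}{5} + 319\right) + 821655} = \frac{1}{\frac{1661}{5} + 821655} = \frac{1}{\frac{4109936}{5}} = \frac{5}{4109936}$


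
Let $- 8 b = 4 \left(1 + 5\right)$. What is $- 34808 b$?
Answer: $104424$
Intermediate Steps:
$b = -3$ ($b = - \frac{4 \left(1 + 5\right)}{8} = - \frac{4 \cdot 6}{8} = \left(- \frac{1}{8}\right) 24 = -3$)
$- 34808 b = \left(-34808\right) \left(-3\right) = 104424$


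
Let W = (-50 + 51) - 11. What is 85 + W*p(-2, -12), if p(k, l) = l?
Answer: 205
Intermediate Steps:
W = -10 (W = 1 - 11 = -10)
85 + W*p(-2, -12) = 85 - 10*(-12) = 85 + 120 = 205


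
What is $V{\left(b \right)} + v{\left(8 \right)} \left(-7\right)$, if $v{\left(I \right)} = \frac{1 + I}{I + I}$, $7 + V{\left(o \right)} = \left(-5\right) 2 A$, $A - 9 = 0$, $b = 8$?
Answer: $- \frac{1615}{16} \approx -100.94$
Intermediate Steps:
$A = 9$ ($A = 9 + 0 = 9$)
$V{\left(o \right)} = -97$ ($V{\left(o \right)} = -7 + \left(-5\right) 2 \cdot 9 = -7 - 90 = -97$)
$v{\left(I \right)} = \frac{1 + I}{2 I}$
$V{\left(b \right)} + v{\left(8 \right)} \left(-7\right) = -97 + \frac{1 + 8}{2 \cdot 8} \left(-7\right) = -97 + \frac{1}{2} \cdot \frac{1}{8} \cdot 9 \left(-7\right) = -97 + \frac{9}{16} \left(-7\right) = -97 - \frac{63}{16} = - \frac{1615}{16}$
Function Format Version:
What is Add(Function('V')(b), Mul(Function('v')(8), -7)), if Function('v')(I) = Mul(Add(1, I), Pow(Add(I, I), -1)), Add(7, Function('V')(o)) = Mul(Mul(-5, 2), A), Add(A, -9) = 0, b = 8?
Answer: Rational(-1615, 16) ≈ -100.94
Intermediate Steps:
A = 9 (A = Add(9, 0) = 9)
Function('V')(o) = -97 (Function('V')(o) = Add(-7, Mul(Mul(-5, 2), 9)) = Add(-7, Mul(-10, 9)) = Add(-7, -90) = -97)
Function('v')(I) = Mul(Rational(1, 2), Pow(I, -1), Add(1, I)) (Function('v')(I) = Mul(Add(1, I), Pow(Mul(2, I), -1)) = Mul(Add(1, I), Mul(Rational(1, 2), Pow(I, -1))) = Mul(Rational(1, 2), Pow(I, -1), Add(1, I)))
Add(Function('V')(b), Mul(Function('v')(8), -7)) = Add(-97, Mul(Mul(Rational(1, 2), Pow(8, -1), Add(1, 8)), -7)) = Add(-97, Mul(Mul(Rational(1, 2), Rational(1, 8), 9), -7)) = Add(-97, Mul(Rational(9, 16), -7)) = Add(-97, Rational(-63, 16)) = Rational(-1615, 16)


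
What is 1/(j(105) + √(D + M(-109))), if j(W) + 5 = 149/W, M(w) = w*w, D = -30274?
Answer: -39480/202924201 - 11025*I*√18393/202924201 ≈ -0.00019456 - 0.0073684*I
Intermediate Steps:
M(w) = w²
j(W) = -5 + 149/W
1/(j(105) + √(D + M(-109))) = 1/((-5 + 149/105) + √(-30274 + (-109)²)) = 1/((-5 + 149*(1/105)) + √(-30274 + 11881)) = 1/((-5 + 149/105) + √(-18393)) = 1/(-376/105 + I*√18393)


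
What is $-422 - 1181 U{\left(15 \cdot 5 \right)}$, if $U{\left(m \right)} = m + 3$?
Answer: $-92540$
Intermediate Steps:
$U{\left(m \right)} = 3 + m$
$-422 - 1181 U{\left(15 \cdot 5 \right)} = -422 - 1181 \left(3 + 15 \cdot 5\right) = -422 - 1181 \left(3 + 75\right) = -422 - 92118 = -92540$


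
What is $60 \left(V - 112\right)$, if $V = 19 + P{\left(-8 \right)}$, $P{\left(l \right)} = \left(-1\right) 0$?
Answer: $-5580$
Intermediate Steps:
$P{\left(l \right)} = 0$
$V = 19$ ($V = 19 + 0 = 19$)
$60 \left(V - 112\right) = 60 \left(19 - 112\right) = 60 \left(-93\right) = -5580$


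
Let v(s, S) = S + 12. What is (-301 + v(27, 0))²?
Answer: 83521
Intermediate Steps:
v(s, S) = 12 + S
(-301 + v(27, 0))² = (-301 + (12 + 0))² = (-301 + 12)² = (-289)² = 83521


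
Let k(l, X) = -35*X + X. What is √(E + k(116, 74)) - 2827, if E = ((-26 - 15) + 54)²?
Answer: -2827 + I*√2347 ≈ -2827.0 + 48.446*I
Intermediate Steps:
E = 169 (E = (-41 + 54)² = 13² = 169)
k(l, X) = -34*X
√(E + k(116, 74)) - 2827 = √(169 - 34*74) - 2827 = √(169 - 2516) - 2827 = √(-2347) - 2827 = I*√2347 - 2827 = -2827 + I*√2347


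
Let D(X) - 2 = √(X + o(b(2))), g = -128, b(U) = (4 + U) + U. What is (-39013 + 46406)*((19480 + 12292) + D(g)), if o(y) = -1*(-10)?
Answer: 234905182 + 7393*I*√118 ≈ 2.3491e+8 + 80309.0*I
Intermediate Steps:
b(U) = 4 + 2*U
o(y) = 10
D(X) = 2 + √(10 + X) (D(X) = 2 + √(X + 10) = 2 + √(10 + X))
(-39013 + 46406)*((19480 + 12292) + D(g)) = (-39013 + 46406)*((19480 + 12292) + (2 + √(10 - 128))) = 7393*(31772 + (2 + √(-118))) = 7393*(31772 + (2 + I*√118)) = 7393*(31774 + I*√118) = 234905182 + 7393*I*√118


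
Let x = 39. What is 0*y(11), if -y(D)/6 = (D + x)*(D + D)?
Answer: 0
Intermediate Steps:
y(D) = -12*D*(39 + D) (y(D) = -6*(D + 39)*(D + D) = -6*(39 + D)*2*D = -12*D*(39 + D))
0*y(11) = 0*(-12*11*(39 + 11)) = 0*(-12*11*50) = 0*(-6600) = 0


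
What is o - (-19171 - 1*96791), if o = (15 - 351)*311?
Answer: 11466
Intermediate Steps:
o = -104496 (o = -336*311 = -104496)
o - (-19171 - 1*96791) = -104496 - (-19171 - 1*96791) = -104496 - (-19171 - 96791) = -104496 - 1*(-115962) = -104496 + 115962 = 11466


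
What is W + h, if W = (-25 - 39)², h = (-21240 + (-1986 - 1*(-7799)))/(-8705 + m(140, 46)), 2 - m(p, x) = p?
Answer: 36236355/8843 ≈ 4097.7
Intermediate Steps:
m(p, x) = 2 - p
h = 15427/8843 (h = (-21240 + (-1986 - 1*(-7799)))/(-8705 + (2 - 1*140)) = (-21240 + (-1986 + 7799))/(-8705 + (2 - 140)) = (-21240 + 5813)/(-8705 - 138) = -15427/(-8843) = -15427*(-1/8843) = 15427/8843 ≈ 1.7445)
W = 4096 (W = (-64)² = 4096)
W + h = 4096 + 15427/8843 = 36236355/8843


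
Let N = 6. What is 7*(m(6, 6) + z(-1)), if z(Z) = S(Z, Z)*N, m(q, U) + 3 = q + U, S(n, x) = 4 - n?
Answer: 273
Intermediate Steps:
m(q, U) = -3 + U + q (m(q, U) = -3 + (q + U) = -3 + (U + q) = -3 + U + q)
z(Z) = 24 - 6*Z (z(Z) = (4 - Z)*6 = 24 - 6*Z)
7*(m(6, 6) + z(-1)) = 7*((-3 + 6 + 6) + (24 - 6*(-1))) = 7*(9 + (24 + 6)) = 7*(9 + 30) = 7*39 = 273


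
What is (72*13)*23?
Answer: 21528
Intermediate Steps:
(72*13)*23 = 936*23 = 21528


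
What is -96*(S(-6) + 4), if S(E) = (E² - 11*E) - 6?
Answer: -9600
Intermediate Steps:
S(E) = -6 + E² - 11*E
-96*(S(-6) + 4) = -96*((-6 + (-6)² - 11*(-6)) + 4) = -96*((-6 + 36 + 66) + 4) = -96*(96 + 4) = -96*100 = -9600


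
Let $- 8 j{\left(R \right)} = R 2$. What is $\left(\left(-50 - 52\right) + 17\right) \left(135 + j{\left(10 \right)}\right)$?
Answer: $- \frac{22525}{2} \approx -11263.0$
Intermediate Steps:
$j{\left(R \right)} = - \frac{R}{4}$ ($j{\left(R \right)} = - \frac{R 2}{8} = - \frac{2 R}{8} = - \frac{R}{4}$)
$\left(\left(-50 - 52\right) + 17\right) \left(135 + j{\left(10 \right)}\right) = \left(\left(-50 - 52\right) + 17\right) \left(135 - \frac{5}{2}\right) = \left(-102 + 17\right) \left(135 - \frac{5}{2}\right) = \left(-85\right) \frac{265}{2} = - \frac{22525}{2}$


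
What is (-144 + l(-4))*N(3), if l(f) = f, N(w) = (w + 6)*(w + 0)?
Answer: -3996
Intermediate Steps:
N(w) = w*(6 + w) (N(w) = (6 + w)*w = w*(6 + w))
(-144 + l(-4))*N(3) = (-144 - 4)*(3*(6 + 3)) = -444*9 = -148*27 = -3996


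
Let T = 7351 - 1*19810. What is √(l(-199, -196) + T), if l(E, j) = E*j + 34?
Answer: √26579 ≈ 163.03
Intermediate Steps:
l(E, j) = 34 + E*j
T = -12459 (T = 7351 - 19810 = -12459)
√(l(-199, -196) + T) = √((34 - 199*(-196)) - 12459) = √((34 + 39004) - 12459) = √(39038 - 12459) = √26579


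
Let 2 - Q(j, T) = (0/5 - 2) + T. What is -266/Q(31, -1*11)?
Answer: -266/15 ≈ -17.733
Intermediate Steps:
Q(j, T) = 4 - T (Q(j, T) = 2 - ((0/5 - 2) + T) = 2 - ((0*(⅕) - 2) + T) = 2 - ((0 - 2) + T) = 2 - (-2 + T) = 2 + (2 - T) = 4 - T)
-266/Q(31, -1*11) = -266/(4 - (-1)*11) = -266/(4 - 1*(-11)) = -266/(4 + 11) = -266/15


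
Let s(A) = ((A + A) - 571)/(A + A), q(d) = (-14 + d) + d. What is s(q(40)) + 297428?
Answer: 39260057/132 ≈ 2.9742e+5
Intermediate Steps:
q(d) = -14 + 2*d
s(A) = (-571 + 2*A)/(2*A) (s(A) = (2*A - 571)/((2*A)) = (-571 + 2*A)*(1/(2*A)) = (-571 + 2*A)/(2*A))
s(q(40)) + 297428 = (-571/2 + (-14 + 2*40))/(-14 + 2*40) + 297428 = (-571/2 + (-14 + 80))/(-14 + 80) + 297428 = (-571/2 + 66)/66 + 297428 = (1/66)*(-439/2) + 297428 = -439/132 + 297428 = 39260057/132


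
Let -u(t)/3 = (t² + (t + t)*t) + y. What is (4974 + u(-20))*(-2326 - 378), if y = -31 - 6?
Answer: -4015440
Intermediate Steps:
y = -37
u(t) = 111 - 9*t² (u(t) = -3*((t² + (t + t)*t) - 37) = -3*((t² + (2*t)*t) - 37) = -3*((t² + 2*t²) - 37) = -3*(3*t² - 37) = -3*(-37 + 3*t²) = 111 - 9*t²)
(4974 + u(-20))*(-2326 - 378) = (4974 + (111 - 9*(-20)²))*(-2326 - 378) = (4974 + (111 - 9*400))*(-2704) = (4974 + (111 - 3600))*(-2704) = (4974 - 3489)*(-2704) = 1485*(-2704) = -4015440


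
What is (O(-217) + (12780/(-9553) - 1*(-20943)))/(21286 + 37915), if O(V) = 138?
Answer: 201374013/565547153 ≈ 0.35607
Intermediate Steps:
(O(-217) + (12780/(-9553) - 1*(-20943)))/(21286 + 37915) = (138 + (12780/(-9553) - 1*(-20943)))/(21286 + 37915) = (138 + (12780*(-1/9553) + 20943))/59201 = (138 + (-12780/9553 + 20943))*(1/59201) = (138 + 200055699/9553)*(1/59201) = (201374013/9553)*(1/59201) = 201374013/565547153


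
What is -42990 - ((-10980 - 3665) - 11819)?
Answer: -16526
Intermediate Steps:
-42990 - ((-10980 - 3665) - 11819) = -42990 - (-14645 - 11819) = -42990 - 1*(-26464) = -42990 + 26464 = -16526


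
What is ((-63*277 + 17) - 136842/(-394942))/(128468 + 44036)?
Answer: -3442640993/34064537384 ≈ -0.10106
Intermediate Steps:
((-63*277 + 17) - 136842/(-394942))/(128468 + 44036) = ((-17451 + 17) - 136842*(-1/394942))/172504 = (-17434 + 68421/197471)*(1/172504) = -3442640993/197471*1/172504 = -3442640993/34064537384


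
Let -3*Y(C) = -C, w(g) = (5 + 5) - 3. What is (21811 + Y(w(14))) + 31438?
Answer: 159754/3 ≈ 53251.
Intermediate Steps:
w(g) = 7 (w(g) = 10 - 3 = 7)
Y(C) = C/3 (Y(C) = -(-1)*C/3 = C/3)
(21811 + Y(w(14))) + 31438 = (21811 + (1/3)*7) + 31438 = (21811 + 7/3) + 31438 = 65440/3 + 31438 = 159754/3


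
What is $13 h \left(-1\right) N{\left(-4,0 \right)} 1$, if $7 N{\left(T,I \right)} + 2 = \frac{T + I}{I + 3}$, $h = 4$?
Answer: $\frac{520}{21} \approx 24.762$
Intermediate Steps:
$N{\left(T,I \right)} = - \frac{2}{7} + \frac{I + T}{7 \left(3 + I\right)}$ ($N{\left(T,I \right)} = - \frac{2}{7} + \frac{\left(T + I\right) \frac{1}{I + 3}}{7} = - \frac{2}{7} + \frac{\left(I + T\right) \frac{1}{3 + I}}{7} = - \frac{2}{7} + \frac{\frac{1}{3 + I} \left(I + T\right)}{7} = - \frac{2}{7} + \frac{I + T}{7 \left(3 + I\right)}$)
$13 h \left(-1\right) N{\left(-4,0 \right)} 1 = 13 \cdot 4 \left(-1\right) \frac{-6 - 4 - 0}{7 \left(3 + 0\right)} 1 = 13 \left(- 4 \frac{-6 - 4 + 0}{7 \cdot 3}\right) 1 = 13 \left(- 4 \cdot \frac{1}{7} \cdot \frac{1}{3} \left(-10\right)\right) 1 = 13 \left(\left(-4\right) \left(- \frac{10}{21}\right)\right) 1 = 13 \cdot \frac{40}{21} \cdot 1 = \frac{520}{21} \cdot 1 = \frac{520}{21}$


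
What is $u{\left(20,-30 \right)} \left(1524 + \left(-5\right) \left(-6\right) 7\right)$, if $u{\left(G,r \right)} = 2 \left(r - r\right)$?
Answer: $0$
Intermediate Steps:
$u{\left(G,r \right)} = 0$ ($u{\left(G,r \right)} = 2 \cdot 0 = 0$)
$u{\left(20,-30 \right)} \left(1524 + \left(-5\right) \left(-6\right) 7\right) = 0 \left(1524 + \left(-5\right) \left(-6\right) 7\right) = 0 \left(1524 + 30 \cdot 7\right) = 0 \left(1524 + 210\right) = 0 \cdot 1734 = 0$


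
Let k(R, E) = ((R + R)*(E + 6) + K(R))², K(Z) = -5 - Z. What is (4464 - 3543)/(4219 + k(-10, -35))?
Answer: 921/346444 ≈ 0.0026584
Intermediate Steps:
k(R, E) = (-5 - R + 2*R*(6 + E))² (k(R, E) = ((R + R)*(E + 6) + (-5 - R))² = ((2*R)*(6 + E) + (-5 - R))² = (2*R*(6 + E) + (-5 - R))² = (-5 - R + 2*R*(6 + E))²)
(4464 - 3543)/(4219 + k(-10, -35)) = (4464 - 3543)/(4219 + (-5 + 11*(-10) + 2*(-35)*(-10))²) = 921/(4219 + (-5 - 110 + 700)²) = 921/(4219 + 585²) = 921/(4219 + 342225) = 921/346444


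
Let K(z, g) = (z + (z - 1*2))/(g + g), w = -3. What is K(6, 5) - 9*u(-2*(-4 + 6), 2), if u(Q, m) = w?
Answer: 28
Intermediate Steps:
u(Q, m) = -3
K(z, g) = (-2 + 2*z)/(2*g) (K(z, g) = (z + (z - 2))/((2*g)) = (z + (-2 + z))*(1/(2*g)) = (-2 + 2*z)*(1/(2*g)) = (-2 + 2*z)/(2*g))
K(6, 5) - 9*u(-2*(-4 + 6), 2) = (-1 + 6)/5 - 9*(-3) = (⅕)*5 + 27 = 1 + 27 = 28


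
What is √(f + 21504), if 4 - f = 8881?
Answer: 3*√1403 ≈ 112.37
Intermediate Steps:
f = -8877 (f = 4 - 1*8881 = 4 - 8881 = -8877)
√(f + 21504) = √(-8877 + 21504) = √12627 = 3*√1403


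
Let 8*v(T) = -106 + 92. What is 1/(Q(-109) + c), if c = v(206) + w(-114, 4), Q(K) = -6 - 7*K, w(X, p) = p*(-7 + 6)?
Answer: 4/3005 ≈ 0.0013311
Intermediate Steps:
w(X, p) = -p (w(X, p) = p*(-1) = -p)
v(T) = -7/4 (v(T) = (-106 + 92)/8 = (1/8)*(-14) = -7/4)
c = -23/4 (c = -7/4 - 1*4 = -7/4 - 4 = -23/4 ≈ -5.7500)
1/(Q(-109) + c) = 1/((-6 - 7*(-109)) - 23/4) = 1/((-6 + 763) - 23/4) = 1/(757 - 23/4) = 1/(3005/4) = 4/3005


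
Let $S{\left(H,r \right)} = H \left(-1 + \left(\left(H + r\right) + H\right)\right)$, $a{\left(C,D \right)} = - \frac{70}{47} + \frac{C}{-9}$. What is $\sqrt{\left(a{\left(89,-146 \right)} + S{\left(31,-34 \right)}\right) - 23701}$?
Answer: $\frac{i \sqrt{454785395}}{141} \approx 151.25 i$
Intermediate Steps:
$a{\left(C,D \right)} = - \frac{70}{47} - \frac{C}{9}$ ($a{\left(C,D \right)} = \left(-70\right) \frac{1}{47} + C \left(- \frac{1}{9}\right) = - \frac{70}{47} - \frac{C}{9}$)
$S{\left(H,r \right)} = H \left(-1 + r + 2 H\right)$ ($S{\left(H,r \right)} = H \left(-1 + \left(r + 2 H\right)\right) = H \left(-1 + r + 2 H\right)$)
$\sqrt{\left(a{\left(89,-146 \right)} + S{\left(31,-34 \right)}\right) - 23701} = \sqrt{\left(\left(- \frac{70}{47} - \frac{89}{9}\right) + 31 \left(-1 - 34 + 2 \cdot 31\right)\right) - 23701} = \sqrt{\left(\left(- \frac{70}{47} - \frac{89}{9}\right) + 31 \left(-1 - 34 + 62\right)\right) - 23701} = \sqrt{\left(- \frac{4813}{423} + 31 \cdot 27\right) - 23701} = \sqrt{\left(- \frac{4813}{423} + 837\right) - 23701} = \sqrt{\frac{349238}{423} - 23701} = \sqrt{- \frac{9676285}{423}} = \frac{i \sqrt{454785395}}{141}$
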